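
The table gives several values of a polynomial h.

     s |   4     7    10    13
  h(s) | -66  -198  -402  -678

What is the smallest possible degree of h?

2

Forward differences of the values at s = 4, 7, 10, 13:
  h  : -66  -198  -402  -678
  Δ  : -132  -204  -276
  Δ^2: -72  -72
  Δ^3: 0
The second differences are constant (-72) and nonzero, while all higher differences vanish, so the minimal degree is 2.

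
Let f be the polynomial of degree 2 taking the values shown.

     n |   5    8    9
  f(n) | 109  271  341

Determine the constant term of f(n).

Write f(n) = an^2 + bn + c. Substituting each data point gives a linear system:
  25a + 5b + c = 109
  64a + 8b + c = 271
  81a + 9b + c = 341
Solving the system yields a = 4, b = 2, c = -1.
So f(n) = 4n^2 + 2n - 1.
The constant term is -1.

-1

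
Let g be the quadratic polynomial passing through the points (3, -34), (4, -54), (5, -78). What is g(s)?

Write g(s) = as^2 + bs + c. Substituting each data point gives a linear system:
  9a + 3b + c = -34
  16a + 4b + c = -54
  25a + 5b + c = -78
Solving the system yields a = -2, b = -6, c = 2.
So g(s) = -2s² - 6s + 2.
Check: g(4) = -54. ✓

g(s) = -2s^2 - 6s + 2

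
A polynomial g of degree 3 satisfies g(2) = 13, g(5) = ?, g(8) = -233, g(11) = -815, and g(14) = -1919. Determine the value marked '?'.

On equispaced nodes a degree-3 polynomial has vanishing fourth forward difference, so
  g(2) - 4·g(5) + 6·g(8) - 4·g(11) + g(14) = 0.
Substituting the known values and solving for g(5):
  -4·g(5) = 44
  g(5) = -11.

-11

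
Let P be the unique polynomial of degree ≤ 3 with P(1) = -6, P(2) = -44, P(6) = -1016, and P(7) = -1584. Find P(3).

-140

Write P(t) = at^3 + bt^2 + ct + d. Substituting each data point gives a linear system:
  a + b + c + d = -6
  8a + 4b + 2c + d = -44
  216a + 36b + 6c + d = -1016
  343a + 49b + 7c + d = -1584
Solving the system yields a = -4, b = -5, c = 5, d = -2.
So P(t) = -4t³ - 5t² + 5t - 2.
Then P(3) = -140.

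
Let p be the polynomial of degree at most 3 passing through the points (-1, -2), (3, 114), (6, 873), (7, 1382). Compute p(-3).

Using the Lagrange interpolation formula with nodes -1, 3, 6, 7:
  L_0(x) = (x - 3)(x - 6)(x - 7) / -224
  L_1(x) = (x + 1)(x - 6)(x - 7) / 48
  L_2(x) = (x + 1)(x - 3)(x - 7) / -21
  L_3(x) = (x + 1)(x - 3)(x - 6) / 32
Then p(x) = -2·L_0(x) + 114·L_1(x) + 873·L_2(x) + 1382·L_3(x).
Expanding and collecting terms gives p(x) = 4x^3 + x + 3.
Evaluating at x = -3: p(-3) = -108.

-108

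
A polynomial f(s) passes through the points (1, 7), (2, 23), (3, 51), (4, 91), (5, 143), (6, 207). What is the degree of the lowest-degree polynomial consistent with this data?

Forward differences of the values at s = 1, 2, 3, 4, 5, 6:
  f  : 7  23  51  91  143  207
  Δ  : 16  28  40  52  64
  Δ^2: 12  12  12  12
  Δ^3: 0  0  0
  Δ^4: 0  0
  Δ^5: 0
The second differences are constant (12) and nonzero, while all higher differences vanish, so the minimal degree is 2.

2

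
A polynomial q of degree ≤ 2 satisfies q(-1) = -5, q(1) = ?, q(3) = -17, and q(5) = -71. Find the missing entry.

The 3 known points determine the degree-2 polynomial uniquely.
Write q(s) = as^2 + bs + c. Substituting each data point gives a linear system:
  a - b + c = -5
  9a + 3b + c = -17
  25a + 5b + c = -71
Solving the system yields a = -4, b = 5, c = 4.
So q(s) = -4s² + 5s + 4.
Then q(1) = 5.

5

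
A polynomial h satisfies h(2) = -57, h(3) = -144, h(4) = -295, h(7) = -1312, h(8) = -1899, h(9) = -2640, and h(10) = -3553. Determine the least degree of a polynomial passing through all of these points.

Divided differences on the nodes 2, 3, 4, 7, 8, 9, 10:
  order 0: -57  -144  -295  -1312  -1899  -2640  -3553
  order 1: -87  -151  -339  -587  -741  -913
  order 2: -32  -47  -62  -77  -86
  order 3: -3  -3  -3  -3
  order 4: 0  0  0
  order 5: 0  0
  order 6: 0
The order-3 divided differences are all -3 (nonzero) and every higher order vanishes, so the data lies on a polynomial of degree exactly 3.

3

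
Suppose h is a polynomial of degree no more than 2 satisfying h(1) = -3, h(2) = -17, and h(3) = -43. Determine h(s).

h(s) = -6s^2 + 4s - 1

Using the Lagrange interpolation formula with nodes 1, 2, 3:
  L_0(s) = (s - 2)(s - 3) / 2
  L_1(s) = (s - 1)(s - 3) / -1
  L_2(s) = (s - 1)(s - 2) / 2
Then h(s) = -3·L_0(s) - 17·L_1(s) - 43·L_2(s).
Expanding and collecting terms gives h(s) = -6s² + 4s - 1.
Check: h(1) = -3. ✓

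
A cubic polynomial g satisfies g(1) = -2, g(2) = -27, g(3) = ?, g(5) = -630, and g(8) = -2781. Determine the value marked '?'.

-116

The 4 known points determine the degree-3 polynomial uniquely.
Write g(t) = at^3 + bt^2 + ct + d. Substituting each data point gives a linear system:
  a + b + c + d = -2
  8a + 4b + 2c + d = -27
  125a + 25b + 5c + d = -630
  512a + 64b + 8c + d = -2781
Solving the system yields a = -6, b = 4, c = 5, d = -5.
So g(t) = -6t^3 + 4t^2 + 5t - 5.
Then g(3) = -116.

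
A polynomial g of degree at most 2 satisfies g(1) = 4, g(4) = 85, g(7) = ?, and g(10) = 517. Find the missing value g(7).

On equispaced nodes a degree-2 polynomial has vanishing third forward difference, so
  - g(1) + 3·g(4) - 3·g(7) + g(10) = 0.
Substituting the known values and solving for g(7):
  -3·g(7) = -768
  g(7) = 256.

256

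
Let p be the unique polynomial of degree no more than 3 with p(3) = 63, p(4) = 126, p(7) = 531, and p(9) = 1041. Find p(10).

Write p(x) = ax^3 + bx^2 + cx + d. Substituting each data point gives a linear system:
  27a + 9b + 3c + d = 63
  64a + 16b + 4c + d = 126
  343a + 49b + 7c + d = 531
  729a + 81b + 9c + d = 1041
Solving the system yields a = 1, b = 4, c = -2, d = 6.
So p(x) = x^3 + 4x^2 - 2x + 6.
Then p(10) = 1386.

1386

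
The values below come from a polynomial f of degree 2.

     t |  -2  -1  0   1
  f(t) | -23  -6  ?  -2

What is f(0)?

1

The 3 known points determine the degree-2 polynomial uniquely.
Write f(t) = at^2 + bt + c. Substituting each data point gives a linear system:
  4a - 2b + c = -23
  a - b + c = -6
  a + b + c = -2
Solving the system yields a = -5, b = 2, c = 1.
So f(t) = -5t^2 + 2t + 1.
Then f(0) = 1.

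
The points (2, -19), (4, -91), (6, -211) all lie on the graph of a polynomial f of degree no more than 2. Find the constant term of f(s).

Write f(s) = as^2 + bs + c. Substituting each data point gives a linear system:
  4a + 2b + c = -19
  16a + 4b + c = -91
  36a + 6b + c = -211
Solving the system yields a = -6, b = 0, c = 5.
So f(s) = -6s² + 5.
The constant term is 5.

5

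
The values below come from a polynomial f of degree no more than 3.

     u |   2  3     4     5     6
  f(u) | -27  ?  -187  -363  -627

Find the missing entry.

-81

The 4 known points determine the degree-3 polynomial uniquely.
Write f(u) = au^3 + bu^2 + cu + d. Substituting each data point gives a linear system:
  8a + 4b + 2c + d = -27
  64a + 16b + 4c + d = -187
  125a + 25b + 5c + d = -363
  216a + 36b + 6c + d = -627
Solving the system yields a = -3, b = 1, c = -2, d = -3.
So f(u) = -3u^3 + u^2 - 2u - 3.
Then f(3) = -81.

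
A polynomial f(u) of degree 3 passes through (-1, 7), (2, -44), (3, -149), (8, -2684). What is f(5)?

Write f(u) = au^3 + bu^2 + cu + d. Substituting each data point gives a linear system:
  -a + b - c + d = 7
  8a + 4b + 2c + d = -44
  27a + 9b + 3c + d = -149
  512a + 64b + 8c + d = -2684
Solving the system yields a = -5, b = -2, c = 0, d = 4.
So f(u) = -5u³ - 2u² + 4.
Then f(5) = -671.

-671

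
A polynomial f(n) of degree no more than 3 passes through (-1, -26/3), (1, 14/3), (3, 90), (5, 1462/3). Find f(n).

f(n) = 5n^3 - 6n^2 + (5/3)n + 4

Write f(n) = an^3 + bn^2 + cn + d. Substituting each data point gives a linear system:
  -a + b - c + d = -26/3
  a + b + c + d = 14/3
  27a + 9b + 3c + d = 90
  125a + 25b + 5c + d = 1462/3
Solving the system yields a = 5, b = -6, c = 5/3, d = 4.
So f(n) = 5n³ - 6n² + (5/3)n + 4.
Check: f(3) = 90. ✓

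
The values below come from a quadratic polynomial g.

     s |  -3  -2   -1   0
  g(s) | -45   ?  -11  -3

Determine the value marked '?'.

The 3 known points determine the degree-2 polynomial uniquely.
Write g(s) = as^2 + bs + c. Substituting each data point gives a linear system:
  9a - 3b + c = -45
  a - b + c = -11
  c = -3
Solving the system yields a = -3, b = 5, c = -3.
So g(s) = -3s^2 + 5s - 3.
Then g(-2) = -25.

-25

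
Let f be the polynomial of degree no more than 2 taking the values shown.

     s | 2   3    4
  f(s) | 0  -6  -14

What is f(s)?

f(s) = -s^2 - s + 6

Write f(s) = as^2 + bs + c. Substituting each data point gives a linear system:
  4a + 2b + c = 0
  9a + 3b + c = -6
  16a + 4b + c = -14
Solving the system yields a = -1, b = -1, c = 6.
So f(s) = -s^2 - s + 6.
Check: f(3) = -6. ✓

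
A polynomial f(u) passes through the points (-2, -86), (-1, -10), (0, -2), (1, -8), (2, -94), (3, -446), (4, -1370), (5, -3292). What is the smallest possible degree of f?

Forward differences of the values at u = -2, -1, 0, 1, 2, 3, 4, 5:
  f  : -86  -10  -2  -8  -94  -446  -1370  -3292
  Δ  : 76  8  -6  -86  -352  -924  -1922
  Δ^2: -68  -14  -80  -266  -572  -998
  Δ^3: 54  -66  -186  -306  -426
  Δ^4: -120  -120  -120  -120
  Δ^5: 0  0  0
  Δ^6: 0  0
  Δ^7: 0
The fourth differences are constant (-120) and nonzero, while all higher differences vanish, so the minimal degree is 4.

4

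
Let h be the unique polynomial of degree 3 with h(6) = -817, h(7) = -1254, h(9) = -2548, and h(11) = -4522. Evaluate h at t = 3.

Using the Lagrange interpolation formula with nodes 6, 7, 9, 11:
  L_0(t) = (t - 7)(t - 9)(t - 11) / -15
  L_1(t) = (t - 6)(t - 9)(t - 11) / 8
  L_2(t) = (t - 6)(t - 7)(t - 11) / -12
  L_3(t) = (t - 6)(t - 7)(t - 9) / 40
Then h(t) = -817·L_0(t) - 1254·L_1(t) - 2548·L_2(t) - 4522·L_3(t).
Expanding and collecting terms gives h(t) = -3t³ - 4t² - 4t - 1.
Evaluating at t = 3: h(3) = -130.

-130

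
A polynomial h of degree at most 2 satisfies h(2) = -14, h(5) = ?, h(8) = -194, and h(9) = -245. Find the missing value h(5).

-77

The 3 known points determine the degree-2 polynomial uniquely.
Write h(t) = at^2 + bt + c. Substituting each data point gives a linear system:
  4a + 2b + c = -14
  64a + 8b + c = -194
  81a + 9b + c = -245
Solving the system yields a = -3, b = 0, c = -2.
So h(t) = -3t^2 - 2.
Then h(5) = -77.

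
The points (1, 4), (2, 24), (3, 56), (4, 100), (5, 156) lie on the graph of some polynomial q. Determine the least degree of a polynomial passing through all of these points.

2

Forward differences of the values at t = 1, 2, 3, 4, 5:
  q  : 4  24  56  100  156
  Δ  : 20  32  44  56
  Δ^2: 12  12  12
  Δ^3: 0  0
  Δ^4: 0
The second differences are constant (12) and nonzero, while all higher differences vanish, so the minimal degree is 2.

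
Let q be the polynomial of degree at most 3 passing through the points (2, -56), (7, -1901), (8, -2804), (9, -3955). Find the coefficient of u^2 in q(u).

Write q(u) = au^3 + bu^2 + cu + d. Substituting each data point gives a linear system:
  8a + 4b + 2c + d = -56
  343a + 49b + 7c + d = -1901
  512a + 64b + 8c + d = -2804
  729a + 81b + 9c + d = -3955
Solving the system yields a = -5, b = -4, c = 2, d = -4.
So q(u) = -5u³ - 4u² + 2u - 4.
The coefficient of u^2 is -4.

-4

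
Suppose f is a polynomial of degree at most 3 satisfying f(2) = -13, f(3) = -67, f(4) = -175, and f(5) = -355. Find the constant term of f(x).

5

Write f(x) = ax^3 + bx^2 + cx + d. Substituting each data point gives a linear system:
  8a + 4b + 2c + d = -13
  27a + 9b + 3c + d = -67
  64a + 16b + 4c + d = -175
  125a + 25b + 5c + d = -355
Solving the system yields a = -3, b = 0, c = 3, d = 5.
So f(x) = -3x^3 + 3x + 5.
The constant term is 5.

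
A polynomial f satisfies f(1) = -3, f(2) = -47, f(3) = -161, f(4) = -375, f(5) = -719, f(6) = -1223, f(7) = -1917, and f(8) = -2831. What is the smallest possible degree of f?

3

Forward differences of the values at s = 1, 2, 3, 4, 5, 6, 7, 8:
  f  : -3  -47  -161  -375  -719  -1223  -1917  -2831
  Δ  : -44  -114  -214  -344  -504  -694  -914
  Δ^2: -70  -100  -130  -160  -190  -220
  Δ^3: -30  -30  -30  -30  -30
  Δ^4: 0  0  0  0
  Δ^5: 0  0  0
  Δ^6: 0  0
  Δ^7: 0
The third differences are constant (-30) and nonzero, while all higher differences vanish, so the minimal degree is 3.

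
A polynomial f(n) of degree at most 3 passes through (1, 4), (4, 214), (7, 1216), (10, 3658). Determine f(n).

f(n) = 4n^3 - 4n^2 + 6n - 2

Write f(n) = an^3 + bn^2 + cn + d. Substituting each data point gives a linear system:
  a + b + c + d = 4
  64a + 16b + 4c + d = 214
  343a + 49b + 7c + d = 1216
  1000a + 100b + 10c + d = 3658
Solving the system yields a = 4, b = -4, c = 6, d = -2.
So f(n) = 4n³ - 4n² + 6n - 2.
Check: f(10) = 3658. ✓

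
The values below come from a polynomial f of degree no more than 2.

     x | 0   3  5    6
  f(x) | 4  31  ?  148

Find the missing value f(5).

The 3 known points determine the degree-2 polynomial uniquely.
Write f(x) = ax^2 + bx + c. Substituting each data point gives a linear system:
  c = 4
  9a + 3b + c = 31
  36a + 6b + c = 148
Solving the system yields a = 5, b = -6, c = 4.
So f(x) = 5x² - 6x + 4.
Then f(5) = 99.

99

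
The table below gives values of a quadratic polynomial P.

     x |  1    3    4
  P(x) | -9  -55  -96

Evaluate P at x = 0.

Using the Lagrange interpolation formula with nodes 1, 3, 4:
  L_0(x) = (x - 3)(x - 4) / 6
  L_1(x) = (x - 1)(x - 4) / -2
  L_2(x) = (x - 1)(x - 3) / 3
Then P(x) = -9·L_0(x) - 55·L_1(x) - 96·L_2(x).
Expanding and collecting terms gives P(x) = -6x^2 + x - 4.
Evaluating at x = 0: P(0) = -4.

-4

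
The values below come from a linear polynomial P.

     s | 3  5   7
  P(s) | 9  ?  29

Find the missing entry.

The 2 known points determine the degree-1 polynomial uniquely.
Write P(s) = as + b. Substituting each data point gives a linear system:
  3a + b = 9
  7a + b = 29
Solving the system yields a = 5, b = -6.
So P(s) = 5s - 6.
Then P(5) = 19.

19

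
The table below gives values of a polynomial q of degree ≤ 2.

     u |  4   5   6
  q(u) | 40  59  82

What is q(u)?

Using the Lagrange interpolation formula with nodes 4, 5, 6:
  L_0(u) = (u - 5)(u - 6) / 2
  L_1(u) = (u - 4)(u - 6) / -1
  L_2(u) = (u - 4)(u - 5) / 2
Then q(u) = 40·L_0(u) + 59·L_1(u) + 82·L_2(u).
Expanding and collecting terms gives q(u) = 2u^2 + u + 4.
Check: q(4) = 40. ✓

q(u) = 2u^2 + u + 4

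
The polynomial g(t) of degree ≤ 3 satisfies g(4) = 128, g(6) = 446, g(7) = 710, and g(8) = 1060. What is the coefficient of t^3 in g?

Write g(t) = at^3 + bt^2 + ct + d. Substituting each data point gives a linear system:
  64a + 16b + 4c + d = 128
  216a + 36b + 6c + d = 446
  343a + 49b + 7c + d = 710
  512a + 64b + 8c + d = 1060
Solving the system yields a = 2, b = 1, c = -3, d = -4.
So g(t) = 2t³ + t² - 3t - 4.
The leading coefficient is 2.

2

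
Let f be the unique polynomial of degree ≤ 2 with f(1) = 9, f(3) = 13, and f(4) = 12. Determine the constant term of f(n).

Write f(n) = an^2 + bn + c. Substituting each data point gives a linear system:
  a + b + c = 9
  9a + 3b + c = 13
  16a + 4b + c = 12
Solving the system yields a = -1, b = 6, c = 4.
So f(n) = -n^2 + 6n + 4.
The constant term is 4.

4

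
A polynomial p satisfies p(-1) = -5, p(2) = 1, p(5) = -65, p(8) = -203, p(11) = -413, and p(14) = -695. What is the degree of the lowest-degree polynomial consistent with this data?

Forward differences of the values at u = -1, 2, 5, 8, 11, 14:
  p  : -5  1  -65  -203  -413  -695
  Δ  : 6  -66  -138  -210  -282
  Δ^2: -72  -72  -72  -72
  Δ^3: 0  0  0
  Δ^4: 0  0
  Δ^5: 0
The second differences are constant (-72) and nonzero, while all higher differences vanish, so the minimal degree is 2.

2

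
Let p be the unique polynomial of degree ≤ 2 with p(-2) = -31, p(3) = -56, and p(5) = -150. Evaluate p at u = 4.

Write p(u) = au^2 + bu + c. Substituting each data point gives a linear system:
  4a - 2b + c = -31
  9a + 3b + c = -56
  25a + 5b + c = -150
Solving the system yields a = -6, b = 1, c = -5.
So p(u) = -6u^2 + u - 5.
Then p(4) = -97.

-97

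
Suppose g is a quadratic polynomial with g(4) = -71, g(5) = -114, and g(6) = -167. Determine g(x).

Using the Lagrange interpolation formula with nodes 4, 5, 6:
  L_0(x) = (x - 5)(x - 6) / 2
  L_1(x) = (x - 4)(x - 6) / -1
  L_2(x) = (x - 4)(x - 5) / 2
Then g(x) = -71·L_0(x) - 114·L_1(x) - 167·L_2(x).
Expanding and collecting terms gives g(x) = -5x² + 2x + 1.
Check: g(4) = -71. ✓

g(x) = -5x^2 + 2x + 1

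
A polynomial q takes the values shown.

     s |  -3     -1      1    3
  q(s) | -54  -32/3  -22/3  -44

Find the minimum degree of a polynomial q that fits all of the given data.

2

Forward differences of the values at s = -3, -1, 1, 3:
  q  : -54  -32/3  -22/3  -44
  Δ  : 130/3  10/3  -110/3
  Δ^2: -40  -40
  Δ^3: 0
The second differences are constant (-40) and nonzero, while all higher differences vanish, so the minimal degree is 2.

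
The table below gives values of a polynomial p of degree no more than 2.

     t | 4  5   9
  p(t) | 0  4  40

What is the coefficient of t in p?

-5

Write p(t) = at^2 + bt + c. Substituting each data point gives a linear system:
  16a + 4b + c = 0
  25a + 5b + c = 4
  81a + 9b + c = 40
Solving the system yields a = 1, b = -5, c = 4.
So p(t) = t^2 - 5t + 4.
The coefficient of t is -5.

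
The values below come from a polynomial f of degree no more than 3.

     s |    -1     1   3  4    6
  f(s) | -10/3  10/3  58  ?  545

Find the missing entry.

445/3

The 4 known points determine the degree-3 polynomial uniquely.
Write f(s) = as^3 + bs^2 + cs + d. Substituting each data point gives a linear system:
  -a + b - c + d = -10/3
  a + b + c + d = 10/3
  27a + 9b + 3c + d = 58
  216a + 36b + 6c + d = 545
Solving the system yields a = 3, b = -3, c = 1/3, d = 3.
So f(s) = 3s^3 - 3s^2 + (1/3)s + 3.
Then f(4) = 445/3.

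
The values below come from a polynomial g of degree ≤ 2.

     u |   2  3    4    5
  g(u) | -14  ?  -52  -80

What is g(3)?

-30

The 3 known points determine the degree-2 polynomial uniquely.
Write g(u) = au^2 + bu + c. Substituting each data point gives a linear system:
  4a + 2b + c = -14
  16a + 4b + c = -52
  25a + 5b + c = -80
Solving the system yields a = -3, b = -1, c = 0.
So g(u) = -3u^2 - u.
Then g(3) = -30.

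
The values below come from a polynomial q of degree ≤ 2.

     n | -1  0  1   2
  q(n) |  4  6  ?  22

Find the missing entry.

12

On equispaced nodes a degree-2 polynomial has vanishing third forward difference, so
  - q(-1) + 3·q(0) - 3·q(1) + q(2) = 0.
Substituting the known values and solving for q(1):
  -3·q(1) = -36
  q(1) = 12.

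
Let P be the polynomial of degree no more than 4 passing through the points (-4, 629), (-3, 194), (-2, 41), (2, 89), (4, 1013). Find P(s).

P(s) = 3s^4 + 3s^3 + 3s^2 + 5

Write P(s) = as^4 + bs^3 + cs^2 + ds + e. Substituting each data point gives a linear system:
  256a - 64b + 16c - 4d + e = 629
  81a - 27b + 9c - 3d + e = 194
  16a - 8b + 4c - 2d + e = 41
  16a + 8b + 4c + 2d + e = 89
  256a + 64b + 16c + 4d + e = 1013
Solving the system yields a = 3, b = 3, c = 3, d = 0, e = 5.
So P(s) = 3s^4 + 3s^3 + 3s^2 + 5.
Check: P(4) = 1013. ✓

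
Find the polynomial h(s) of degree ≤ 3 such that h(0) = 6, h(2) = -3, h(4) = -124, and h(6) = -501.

h(s) = -3s^3 + 4s^2 - (1/2)s + 6

Write h(s) = as^3 + bs^2 + cs + d. Substituting each data point gives a linear system:
  d = 6
  8a + 4b + 2c + d = -3
  64a + 16b + 4c + d = -124
  216a + 36b + 6c + d = -501
Solving the system yields a = -3, b = 4, c = -1/2, d = 6.
So h(s) = -3s³ + 4s² - (1/2)s + 6.
Check: h(4) = -124. ✓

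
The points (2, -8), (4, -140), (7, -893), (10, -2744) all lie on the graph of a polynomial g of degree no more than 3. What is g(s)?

Write g(s) = as^3 + bs^2 + cs + d. Substituting each data point gives a linear system:
  8a + 4b + 2c + d = -8
  64a + 16b + 4c + d = -140
  343a + 49b + 7c + d = -893
  1000a + 100b + 10c + d = -2744
Solving the system yields a = -3, b = 2, c = 6, d = -4.
So g(s) = -3s^3 + 2s^2 + 6s - 4.
Check: g(4) = -140. ✓

g(s) = -3s^3 + 2s^2 + 6s - 4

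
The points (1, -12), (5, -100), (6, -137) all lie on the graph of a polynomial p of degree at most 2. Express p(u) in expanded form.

p(u) = -3u^2 - 4u - 5

Using the Lagrange interpolation formula with nodes 1, 5, 6:
  L_0(u) = (u - 5)(u - 6) / 20
  L_1(u) = (u - 1)(u - 6) / -4
  L_2(u) = (u - 1)(u - 5) / 5
Then p(u) = -12·L_0(u) - 100·L_1(u) - 137·L_2(u).
Expanding and collecting terms gives p(u) = -3u^2 - 4u - 5.
Check: p(6) = -137. ✓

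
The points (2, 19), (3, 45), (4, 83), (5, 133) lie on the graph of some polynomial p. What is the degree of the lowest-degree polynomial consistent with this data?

2

Forward differences of the values at t = 2, 3, 4, 5:
  p  : 19  45  83  133
  Δ  : 26  38  50
  Δ^2: 12  12
  Δ^3: 0
The second differences are constant (12) and nonzero, while all higher differences vanish, so the minimal degree is 2.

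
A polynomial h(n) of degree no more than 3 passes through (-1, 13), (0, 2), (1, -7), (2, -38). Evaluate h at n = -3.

137

Write h(n) = an^3 + bn^2 + cn + d. Substituting each data point gives a linear system:
  -a + b - c + d = 13
  d = 2
  a + b + c + d = -7
  8a + 4b + 2c + d = -38
Solving the system yields a = -4, b = 1, c = -6, d = 2.
So h(n) = -4n^3 + n^2 - 6n + 2.
Then h(-3) = 137.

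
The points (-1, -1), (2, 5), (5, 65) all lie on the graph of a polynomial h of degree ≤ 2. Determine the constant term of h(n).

Write h(n) = an^2 + bn + c. Substituting each data point gives a linear system:
  a - b + c = -1
  4a + 2b + c = 5
  25a + 5b + c = 65
Solving the system yields a = 3, b = -1, c = -5.
So h(n) = 3n^2 - n - 5.
The constant term is -5.

-5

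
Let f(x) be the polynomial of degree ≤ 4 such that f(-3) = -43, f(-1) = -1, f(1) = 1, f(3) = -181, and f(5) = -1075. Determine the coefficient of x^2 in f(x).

-4

Write f(x) = ax^4 + bx^3 + cx^2 + dx + e. Substituting each data point gives a linear system:
  81a - 27b + 9c - 3d + e = -43
  a - b + c - d + e = -1
  a + b + c + d + e = 1
  81a + 27b + 9c + 3d + e = -181
  625a + 125b + 25c + 5d + e = -1075
Solving the system yields a = -1, b = -3, c = -4, d = 4, e = 5.
So f(x) = -x^4 - 3x^3 - 4x^2 + 4x + 5.
The coefficient of x^2 is -4.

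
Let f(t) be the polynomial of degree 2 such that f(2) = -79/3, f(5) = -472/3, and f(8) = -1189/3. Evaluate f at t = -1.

Using the Lagrange interpolation formula with nodes 2, 5, 8:
  L_0(t) = (t - 5)(t - 8) / 18
  L_1(t) = (t - 2)(t - 8) / -9
  L_2(t) = (t - 2)(t - 5) / 18
Then f(t) = -79/3·L_0(t) - 472/3·L_1(t) - 1189/3·L_2(t).
Expanding and collecting terms gives f(t) = -6t² - (5/3)t + 1.
Evaluating at t = -1: f(-1) = -10/3.

-10/3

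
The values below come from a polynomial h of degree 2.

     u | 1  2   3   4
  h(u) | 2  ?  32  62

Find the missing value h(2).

12

The 3 known points determine the degree-2 polynomial uniquely.
Write h(u) = au^2 + bu + c. Substituting each data point gives a linear system:
  a + b + c = 2
  9a + 3b + c = 32
  16a + 4b + c = 62
Solving the system yields a = 5, b = -5, c = 2.
So h(u) = 5u^2 - 5u + 2.
Then h(2) = 12.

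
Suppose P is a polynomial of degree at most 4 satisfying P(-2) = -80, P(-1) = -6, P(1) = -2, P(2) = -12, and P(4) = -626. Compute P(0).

-6

Using the Lagrange interpolation formula with nodes -2, -1, 1, 2, 4:
  L_0(x) = (x + 1)(x - 1)(x - 2)(x - 4) / 72
  L_1(x) = (x + 2)(x - 1)(x - 2)(x - 4) / -30
  L_2(x) = (x + 2)(x + 1)(x - 2)(x - 4) / 18
  L_3(x) = (x + 2)(x + 1)(x - 1)(x - 4) / -24
  L_4(x) = (x + 2)(x + 1)(x - 1)(x - 2) / 180
Then P(x) = -80·L_0(x) - 6·L_1(x) - 2·L_2(x) - 12·L_3(x) - 626·L_4(x).
Expanding and collecting terms gives P(x) = -4x^4 + 5x^3 + 6x^2 - 3x - 6.
Evaluating at x = 0: P(0) = -6.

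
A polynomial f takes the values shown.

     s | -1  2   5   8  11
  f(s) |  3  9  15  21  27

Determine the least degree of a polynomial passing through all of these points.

Forward differences of the values at s = -1, 2, 5, 8, 11:
  f  : 3  9  15  21  27
  Δ  : 6  6  6  6
  Δ^2: 0  0  0
  Δ^3: 0  0
  Δ^4: 0
The first differences are constant (6) and nonzero, while all higher differences vanish, so the minimal degree is 1.

1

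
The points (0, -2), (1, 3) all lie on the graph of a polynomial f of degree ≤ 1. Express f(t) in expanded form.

f(t) = 5t - 2

Write f(t) = at + b. Substituting each data point gives a linear system:
  b = -2
  a + b = 3
Solving the system yields a = 5, b = -2.
So f(t) = 5t - 2.
Check: f(1) = 3. ✓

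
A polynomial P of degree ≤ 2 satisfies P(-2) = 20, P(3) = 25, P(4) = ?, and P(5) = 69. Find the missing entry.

The 3 known points determine the degree-2 polynomial uniquely.
Write P(u) = au^2 + bu + c. Substituting each data point gives a linear system:
  4a - 2b + c = 20
  9a + 3b + c = 25
  25a + 5b + c = 69
Solving the system yields a = 3, b = -2, c = 4.
So P(u) = 3u^2 - 2u + 4.
Then P(4) = 44.

44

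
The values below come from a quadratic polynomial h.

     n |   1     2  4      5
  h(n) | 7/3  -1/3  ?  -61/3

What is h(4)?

-35/3

The 3 known points determine the degree-2 polynomial uniquely.
Write h(n) = an^2 + bn + c. Substituting each data point gives a linear system:
  a + b + c = 7/3
  4a + 2b + c = -1/3
  25a + 5b + c = -61/3
Solving the system yields a = -1, b = 1/3, c = 3.
So h(n) = -n^2 + (1/3)n + 3.
Then h(4) = -35/3.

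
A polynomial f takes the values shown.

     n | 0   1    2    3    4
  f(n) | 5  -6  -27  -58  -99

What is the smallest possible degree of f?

Forward differences of the values at n = 0, 1, 2, 3, 4:
  f  : 5  -6  -27  -58  -99
  Δ  : -11  -21  -31  -41
  Δ^2: -10  -10  -10
  Δ^3: 0  0
  Δ^4: 0
The second differences are constant (-10) and nonzero, while all higher differences vanish, so the minimal degree is 2.

2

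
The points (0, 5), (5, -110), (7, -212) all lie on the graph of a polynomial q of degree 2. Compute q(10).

-425

Using the Lagrange interpolation formula with nodes 0, 5, 7:
  L_0(t) = (t - 5)(t - 7) / 35
  L_1(t) = t(t - 7) / -10
  L_2(t) = t(t - 5) / 14
Then q(t) = 5·L_0(t) - 110·L_1(t) - 212·L_2(t).
Expanding and collecting terms gives q(t) = -4t² - 3t + 5.
Evaluating at t = 10: q(10) = -425.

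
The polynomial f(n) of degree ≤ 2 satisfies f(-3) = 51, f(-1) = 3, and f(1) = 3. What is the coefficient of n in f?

0

Write f(n) = an^2 + bn + c. Substituting each data point gives a linear system:
  9a - 3b + c = 51
  a - b + c = 3
  a + b + c = 3
Solving the system yields a = 6, b = 0, c = -3.
So f(n) = 6n^2 - 3.
The coefficient of n is 0.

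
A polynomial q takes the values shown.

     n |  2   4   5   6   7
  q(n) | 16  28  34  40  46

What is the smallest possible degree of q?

1

Divided differences on the nodes 2, 4, 5, 6, 7:
  order 0: 16  28  34  40  46
  order 1: 6  6  6  6
  order 2: 0  0  0
  order 3: 0  0
  order 4: 0
The order-1 divided differences are all 6 (nonzero) and every higher order vanishes, so the data lies on a polynomial of degree exactly 1.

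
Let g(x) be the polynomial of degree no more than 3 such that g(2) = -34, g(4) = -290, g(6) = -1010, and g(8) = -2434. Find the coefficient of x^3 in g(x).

Write g(x) = ax^3 + bx^2 + cx + d. Substituting each data point gives a linear system:
  8a + 4b + 2c + d = -34
  64a + 16b + 4c + d = -290
  216a + 36b + 6c + d = -1010
  512a + 64b + 8c + d = -2434
Solving the system yields a = -5, b = 2, c = 0, d = -2.
So g(x) = -5x^3 + 2x^2 - 2.
The leading coefficient is -5.

-5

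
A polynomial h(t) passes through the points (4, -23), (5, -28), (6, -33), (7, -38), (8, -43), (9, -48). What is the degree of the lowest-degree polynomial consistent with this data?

Forward differences of the values at t = 4, 5, 6, 7, 8, 9:
  h  : -23  -28  -33  -38  -43  -48
  Δ  : -5  -5  -5  -5  -5
  Δ^2: 0  0  0  0
  Δ^3: 0  0  0
  Δ^4: 0  0
  Δ^5: 0
The first differences are constant (-5) and nonzero, while all higher differences vanish, so the minimal degree is 1.

1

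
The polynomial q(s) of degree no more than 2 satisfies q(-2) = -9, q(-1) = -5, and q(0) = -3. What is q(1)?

Write q(s) = as^2 + bs + c. Substituting each data point gives a linear system:
  4a - 2b + c = -9
  a - b + c = -5
  c = -3
Solving the system yields a = -1, b = 1, c = -3.
So q(s) = -s^2 + s - 3.
Then q(1) = -3.

-3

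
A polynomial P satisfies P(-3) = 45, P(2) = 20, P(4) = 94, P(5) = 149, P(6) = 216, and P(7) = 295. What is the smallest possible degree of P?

Divided differences on the nodes -3, 2, 4, 5, 6, 7:
  order 0: 45  20  94  149  216  295
  order 1: -5  37  55  67  79
  order 2: 6  6  6  6
  order 3: 0  0  0
  order 4: 0  0
  order 5: 0
The order-2 divided differences are all 6 (nonzero) and every higher order vanishes, so the data lies on a polynomial of degree exactly 2.

2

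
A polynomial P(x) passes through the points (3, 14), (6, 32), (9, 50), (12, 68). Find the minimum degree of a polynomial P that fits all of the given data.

Forward differences of the values at x = 3, 6, 9, 12:
  P  : 14  32  50  68
  Δ  : 18  18  18
  Δ^2: 0  0
  Δ^3: 0
The first differences are constant (18) and nonzero, while all higher differences vanish, so the minimal degree is 1.

1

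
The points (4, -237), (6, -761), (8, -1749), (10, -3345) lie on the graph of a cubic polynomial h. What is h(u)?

h(u) = -3u^3 - 4u^2 + 6u - 5

Write h(u) = au^3 + bu^2 + cu + d. Substituting each data point gives a linear system:
  64a + 16b + 4c + d = -237
  216a + 36b + 6c + d = -761
  512a + 64b + 8c + d = -1749
  1000a + 100b + 10c + d = -3345
Solving the system yields a = -3, b = -4, c = 6, d = -5.
So h(u) = -3u³ - 4u² + 6u - 5.
Check: h(4) = -237. ✓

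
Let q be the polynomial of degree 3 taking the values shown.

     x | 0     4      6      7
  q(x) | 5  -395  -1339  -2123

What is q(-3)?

137

Using the Lagrange interpolation formula with nodes 0, 4, 6, 7:
  L_0(x) = (x - 4)(x - 6)(x - 7) / -168
  L_1(x) = x(x - 6)(x - 7) / 24
  L_2(x) = x(x - 4)(x - 7) / -12
  L_3(x) = x(x - 4)(x - 6) / 21
Then q(x) = 5·L_0(x) - 395·L_1(x) - 1339·L_2(x) - 2123·L_3(x).
Expanding and collecting terms gives q(x) = -6x^3 - 2x^2 + 4x + 5.
Evaluating at x = -3: q(-3) = 137.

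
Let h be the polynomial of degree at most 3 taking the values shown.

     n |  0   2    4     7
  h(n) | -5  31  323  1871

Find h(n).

Using the Lagrange interpolation formula with nodes 0, 2, 4, 7:
  L_0(n) = (n - 2)(n - 4)(n - 7) / -56
  L_1(n) = n(n - 4)(n - 7) / 20
  L_2(n) = n(n - 2)(n - 7) / -24
  L_3(n) = n(n - 2)(n - 4) / 105
Then h(n) = -5·L_0(n) + 31·L_1(n) + 323·L_2(n) + 1871·L_3(n).
Expanding and collecting terms gives h(n) = 6n^3 - 4n^2 + 2n - 5.
Check: h(0) = -5. ✓

h(n) = 6n^3 - 4n^2 + 2n - 5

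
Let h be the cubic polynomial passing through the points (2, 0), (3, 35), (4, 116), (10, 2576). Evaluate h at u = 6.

Using the Lagrange interpolation formula with nodes 2, 3, 4, 10:
  L_0(u) = (u - 3)(u - 4)(u - 10) / -16
  L_1(u) = (u - 2)(u - 4)(u - 10) / 7
  L_2(u) = (u - 2)(u - 3)(u - 10) / -12
  L_3(u) = (u - 2)(u - 3)(u - 4) / 336
Then h(u) = 0·L_0(u) + 35·L_1(u) + 116·L_2(u) + 2576·L_3(u).
Expanding and collecting terms gives h(u) = 3u^3 - 4u^2 - 2u - 4.
Evaluating at u = 6: h(6) = 488.

488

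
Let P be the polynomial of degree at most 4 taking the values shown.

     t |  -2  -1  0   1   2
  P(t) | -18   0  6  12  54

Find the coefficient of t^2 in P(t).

-1

Write P(t) = at^4 + bt^3 + ct^2 + dt + e. Substituting each data point gives a linear system:
  16a - 8b + 4c - 2d + e = -18
  a - b + c - d + e = 0
  e = 6
  a + b + c + d + e = 12
  16a + 8b + 4c + 2d + e = 54
Solving the system yields a = 1, b = 4, c = -1, d = 2, e = 6.
So P(t) = t⁴ + 4t³ - t² + 2t + 6.
The coefficient of t^2 is -1.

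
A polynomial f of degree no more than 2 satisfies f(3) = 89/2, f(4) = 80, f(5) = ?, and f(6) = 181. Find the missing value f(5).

251/2

On equispaced nodes a degree-2 polynomial has vanishing third forward difference, so
  - f(3) + 3·f(4) - 3·f(5) + f(6) = 0.
Substituting the known values and solving for f(5):
  -3·f(5) = -753/2
  f(5) = 251/2.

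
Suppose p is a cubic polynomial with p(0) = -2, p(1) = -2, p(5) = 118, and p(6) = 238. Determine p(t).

Write p(t) = at^3 + bt^2 + ct + d. Substituting each data point gives a linear system:
  d = -2
  a + b + c + d = -2
  125a + 25b + 5c + d = 118
  216a + 36b + 6c + d = 238
Solving the system yields a = 2, b = -6, c = 4, d = -2.
So p(t) = 2t^3 - 6t^2 + 4t - 2.
Check: p(1) = -2. ✓

p(t) = 2t^3 - 6t^2 + 4t - 2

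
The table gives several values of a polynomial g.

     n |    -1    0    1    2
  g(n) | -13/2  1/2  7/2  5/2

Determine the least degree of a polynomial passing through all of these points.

2

Forward differences of the values at n = -1, 0, 1, 2:
  g  : -13/2  1/2  7/2  5/2
  Δ  : 7  3  -1
  Δ^2: -4  -4
  Δ^3: 0
The second differences are constant (-4) and nonzero, while all higher differences vanish, so the minimal degree is 2.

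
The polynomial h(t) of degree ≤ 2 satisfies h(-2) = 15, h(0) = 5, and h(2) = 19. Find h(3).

Forward differences of the values at t = -2, 0, 2:
  h  : 15  5  19
  Δ  : -10  14
  Δ^2: 24
The second differences are constant, confirming degree 2.
Interpolating (Newton forward form) and evaluating at t = 3 gives h(3) = 35.

35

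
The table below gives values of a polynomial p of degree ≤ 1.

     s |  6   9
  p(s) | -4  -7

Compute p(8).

Using the Lagrange interpolation formula with nodes 6, 9:
  L_0(s) = (s - 9) / -3
  L_1(s) = (s - 6) / 3
Then p(s) = -4·L_0(s) - 7·L_1(s).
Expanding and collecting terms gives p(s) = -s + 2.
Evaluating at s = 8: p(8) = -6.

-6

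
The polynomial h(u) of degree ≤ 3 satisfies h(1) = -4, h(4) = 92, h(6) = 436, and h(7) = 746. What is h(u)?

Write h(u) = au^3 + bu^2 + cu + d. Substituting each data point gives a linear system:
  a + b + c + d = -4
  64a + 16b + 4c + d = 92
  216a + 36b + 6c + d = 436
  343a + 49b + 7c + d = 746
Solving the system yields a = 3, b = -5, c = -6, d = 4.
So h(u) = 3u³ - 5u² - 6u + 4.
Check: h(7) = 746. ✓

h(u) = 3u^3 - 5u^2 - 6u + 4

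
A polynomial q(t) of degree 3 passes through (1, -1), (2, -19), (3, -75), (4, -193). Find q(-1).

17

Forward differences of the values at t = 1, 2, 3, 4:
  q  : -1  -19  -75  -193
  Δ  : -18  -56  -118
  Δ^2: -38  -62
  Δ^3: -24
The third differences are constant, confirming degree 3.
Interpolating (Newton forward form) and evaluating at t = -1 gives q(-1) = 17.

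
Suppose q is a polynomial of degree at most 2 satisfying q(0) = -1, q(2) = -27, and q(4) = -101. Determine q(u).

Write q(u) = au^2 + bu + c. Substituting each data point gives a linear system:
  c = -1
  4a + 2b + c = -27
  16a + 4b + c = -101
Solving the system yields a = -6, b = -1, c = -1.
So q(u) = -6u² - u - 1.
Check: q(2) = -27. ✓

q(u) = -6u^2 - u - 1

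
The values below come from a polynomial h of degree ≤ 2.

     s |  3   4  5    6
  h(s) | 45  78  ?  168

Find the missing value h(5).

On equispaced nodes a degree-2 polynomial has vanishing third forward difference, so
  - h(3) + 3·h(4) - 3·h(5) + h(6) = 0.
Substituting the known values and solving for h(5):
  -3·h(5) = -357
  h(5) = 119.

119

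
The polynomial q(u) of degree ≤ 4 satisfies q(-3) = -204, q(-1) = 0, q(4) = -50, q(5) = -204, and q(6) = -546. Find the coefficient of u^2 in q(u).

-3

Write q(u) = au^4 + bu^3 + cu^2 + du + e. Substituting each data point gives a linear system:
  81a - 27b + 9c - 3d + e = -204
  a - b + c - d + e = 0
  256a + 64b + 16c + 4d + e = -50
  625a + 125b + 25c + 5d + e = -204
  1296a + 216b + 36c + 6d + e = -546
Solving the system yields a = -1, b = 4, c = -3, d = -2, e = 6.
So q(u) = -u^4 + 4u^3 - 3u^2 - 2u + 6.
The coefficient of u^2 is -3.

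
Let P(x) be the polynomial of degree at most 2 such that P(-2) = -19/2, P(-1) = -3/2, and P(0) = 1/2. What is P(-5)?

-139/2

Using the Lagrange interpolation formula with nodes -2, -1, 0:
  L_0(x) = (x + 1)x / 2
  L_1(x) = (x + 2)x / -1
  L_2(x) = (x + 2)(x + 1) / 2
Then P(x) = -19/2·L_0(x) - 3/2·L_1(x) + 1/2·L_2(x).
Expanding and collecting terms gives P(x) = -3x^2 - x + 1/2.
Evaluating at x = -5: P(-5) = -139/2.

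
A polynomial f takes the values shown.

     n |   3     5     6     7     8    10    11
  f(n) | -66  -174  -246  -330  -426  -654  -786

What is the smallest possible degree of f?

2

Divided differences on the nodes 3, 5, 6, 7, 8, 10, 11:
  order 0: -66  -174  -246  -330  -426  -654  -786
  order 1: -54  -72  -84  -96  -114  -132
  order 2: -6  -6  -6  -6  -6
  order 3: 0  0  0  0
  order 4: 0  0  0
  order 5: 0  0
  order 6: 0
The order-2 divided differences are all -6 (nonzero) and every higher order vanishes, so the data lies on a polynomial of degree exactly 2.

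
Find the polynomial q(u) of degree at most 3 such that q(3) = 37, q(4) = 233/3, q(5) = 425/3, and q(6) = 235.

Write q(u) = au^3 + bu^2 + cu + d. Substituting each data point gives a linear system:
  27a + 9b + 3c + d = 37
  64a + 16b + 4c + d = 233/3
  125a + 25b + 5c + d = 425/3
  216a + 36b + 6c + d = 235
Solving the system yields a = 1, b = -1/3, c = 6, d = -5.
So q(u) = u³ - (1/3)u² + 6u - 5.
Check: q(5) = 425/3. ✓

q(u) = u^3 - (1/3)u^2 + 6u - 5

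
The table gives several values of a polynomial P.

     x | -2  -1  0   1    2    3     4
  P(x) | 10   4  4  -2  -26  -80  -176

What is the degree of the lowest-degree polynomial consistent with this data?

Forward differences of the values at x = -2, -1, 0, 1, 2, 3, 4:
  P  : 10  4  4  -2  -26  -80  -176
  Δ  : -6  0  -6  -24  -54  -96
  Δ^2: 6  -6  -18  -30  -42
  Δ^3: -12  -12  -12  -12
  Δ^4: 0  0  0
  Δ^5: 0  0
  Δ^6: 0
The third differences are constant (-12) and nonzero, while all higher differences vanish, so the minimal degree is 3.

3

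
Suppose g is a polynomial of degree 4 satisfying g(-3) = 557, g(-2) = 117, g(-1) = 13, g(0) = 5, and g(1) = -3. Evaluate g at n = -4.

Forward differences of the values at n = -3, -2, -1, 0, 1:
  g  : 557  117  13  5  -3
  Δ  : -440  -104  -8  -8
  Δ^2: 336  96  0
  Δ^3: -240  -96
  Δ^4: 144
The fourth differences are constant, confirming degree 4.
Interpolating (Newton forward form) and evaluating at n = -4 gives g(-4) = 1717.

1717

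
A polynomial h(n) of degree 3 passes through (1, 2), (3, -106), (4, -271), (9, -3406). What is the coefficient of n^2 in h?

3

Write h(n) = an^3 + bn^2 + cn + d. Substituting each data point gives a linear system:
  a + b + c + d = 2
  27a + 9b + 3c + d = -106
  64a + 16b + 4c + d = -271
  729a + 81b + 9c + d = -3406
Solving the system yields a = -5, b = 3, c = -1, d = 5.
So h(n) = -5n³ + 3n² - n + 5.
The coefficient of n^2 is 3.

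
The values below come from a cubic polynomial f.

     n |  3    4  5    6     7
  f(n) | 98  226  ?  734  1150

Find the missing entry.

432

The 4 known points determine the degree-3 polynomial uniquely.
Write f(n) = an^3 + bn^2 + cn + d. Substituting each data point gives a linear system:
  27a + 9b + 3c + d = 98
  64a + 16b + 4c + d = 226
  216a + 36b + 6c + d = 734
  343a + 49b + 7c + d = 1150
Solving the system yields a = 3, b = 3, c = -4, d = 2.
So f(n) = 3n^3 + 3n^2 - 4n + 2.
Then f(5) = 432.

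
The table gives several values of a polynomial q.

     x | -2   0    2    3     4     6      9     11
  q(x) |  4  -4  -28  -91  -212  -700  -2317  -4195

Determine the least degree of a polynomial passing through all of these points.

Divided differences on the nodes -2, 0, 2, 3, 4, 6, 9, 11:
  order 0: 4  -4  -28  -91  -212  -700  -2317  -4195
  order 1: -4  -12  -63  -121  -244  -539  -939
  order 2: -2  -17  -29  -41  -59  -80
  order 3: -3  -3  -3  -3  -3
  order 4: 0  0  0  0
  order 5: 0  0  0
  order 6: 0  0
  order 7: 0
The order-3 divided differences are all -3 (nonzero) and every higher order vanishes, so the data lies on a polynomial of degree exactly 3.

3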